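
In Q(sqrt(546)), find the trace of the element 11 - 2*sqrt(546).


Tr(a + b*sqrt(d)) = (a + b*sqrt(d)) + (a - b*sqrt(d)) = 2a
= 2 * (11)
= 22

22


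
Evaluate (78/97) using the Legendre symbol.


p = 97 is prime, so compute (78/97) with the reciprocity algorithm (Jacobi-symbol steps: pull out 2s via (2/n), flip via reciprocity, reduce):
  pull out 2: (2/97) = +1  (since 97 mod 8 = 1)
  reciprocity: (39/97) -> +(97/39)
  reduce: (19/39)
  reciprocity: (19/39) -> -(39/19)
  reduce: (1/19)
  (1/19) = 1
Product of signs = -1
(78/97) = -1

-1


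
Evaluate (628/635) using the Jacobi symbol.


Compute (628/635) via quadratic reciprocity:
  pull out 2: (2/635) = -1  (since 635 mod 8 = 3)
  pull out 2: (2/635) = -1  (since 635 mod 8 = 3)
  reciprocity: (157/635) -> +(635/157)
  reduce: (7/157)
  reciprocity: (7/157) -> +(157/7)
  reduce: (3/7)
  reciprocity: (3/7) -> -(7/3)
  reduce: (1/3)
  (1/3) = 1
Product of signs = -1

-1


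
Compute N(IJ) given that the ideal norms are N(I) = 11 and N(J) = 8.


N(IJ) = N(I) * N(J)
= 11 * 8
= 88

88


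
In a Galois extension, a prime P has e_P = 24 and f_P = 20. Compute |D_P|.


|D_P| = e * f
= 24 * 20
= 480

480


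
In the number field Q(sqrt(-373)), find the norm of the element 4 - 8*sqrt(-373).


N(a + b*sqrt(d)) = a^2 - d*b^2
= (4)^2 - (-373)*(-8)^2
= 16 + 23872
= 23888

23888


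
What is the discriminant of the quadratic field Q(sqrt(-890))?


For K = Q(sqrt(d)) with d squarefree: disc(K) = d if d = 1 mod 4, and disc(K) = 4d if d = 2 or 3 mod 4.
Here d = -890, and d mod 4 = 2.
d = 2 mod 4, not 1 (O_K = Z[sqrt(d)]), so disc(K) = 4d = 4 * (-890) = -3560

-3560


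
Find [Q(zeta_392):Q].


The degree equals Euler's totient phi(392).
392 = 2^3 * 7^2
phi(392) = 168

168


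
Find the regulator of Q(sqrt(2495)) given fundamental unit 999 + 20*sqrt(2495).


epsilon = 999 + 20*sqrt(2495)
= 1997.9995
R = ln(1997.9995)
= 7.5999

7.5999


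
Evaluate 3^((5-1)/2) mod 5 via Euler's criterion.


p = 5 is prime and the exponent is (p-1)/2 = 2, so by Euler's criterion 3^2 = (3/5) = +1 or -1 mod 5.
Compute by square-and-multiply:
  2 = 2 (binary 10)
  Repeated squaring mod 5: 3^1 = 3, 3^2 = 4
  3^2 = 4 mod 5
Result 4 = p - 1 = -1 mod 5: 3 is a quadratic non-residue mod 5. As a residue in [0, p-1] the value is 4.
3^2 mod 5 = 4

4


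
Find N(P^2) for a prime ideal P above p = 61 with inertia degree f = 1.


N(P^a) = p^(a*f)
= 61^(2*1)
= 61^2
= 3721

3721


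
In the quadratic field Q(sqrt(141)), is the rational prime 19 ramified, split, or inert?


K = Q(sqrt(141)). Since d mod 4 = 1, disc(K) = 141.
Check p | disc: 141 mod 19 = 8.
p does not divide disc. Compute Legendre symbol (d/p):
8^((19-1)/2) mod 19 = -1
(d/p) = -1, so p is inert: (p) stays prime with e=1, f=2, g=1.
Therefore p is inert.

inert


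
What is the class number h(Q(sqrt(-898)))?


K = Q(sqrt(-898)). d mod 4 = 2, so D = disc(K) = 4d = -3592
h(K) equals the number of primitive reduced positive-definite forms (a, b, c) = a*x^2 + b*x*y + c*y^2 with b^2 - 4ac = D,
where reduced means |b| <= a <= c, with b >= 0 whenever |b| = a or a = c, and primitive means gcd(a, b, c) = 1.
Reduced forces 3a^2 <= |D| = 3592, so 1 <= a <= 34; b must have the parity of D, and c = (b^2 - D)/(4a) must be an integer >= a.
Enumerate a = 1..34, b in [-a, a]:
  a=1: (1, 0, 898)  [1]
  a=2: (2, 0, 449)  [1]
  a=3..10: none
  a=11: (11, -4, 82), (11, 4, 82)  [2]
  a=12: none
  a=13: (13, -10, 71), (13, 10, 71)  [2]
  a=14..21: none
  a=22: (22, -4, 41), (22, 4, 41)  [2]
  a=23..25: none
  a=26: (26, -16, 37), (26, 16, 37)  [2]
  a=27..28: none
  a=29: (29, -2, 31), (29, 2, 31)  [2]
  a=30..34: none
Total reduced forms: 1 + 1 + 2 + 2 + 2 + 2 + 2 = 12
h = 12

12


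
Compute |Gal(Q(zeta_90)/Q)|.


|Gal(Q(zeta_90)/Q)| = phi(90)
= 24

24


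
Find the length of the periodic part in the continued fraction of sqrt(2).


Run the CF algorithm for sqrt(2).
a_0 = floor(sqrt(2)) = 1; set m_0=0, q_0=1.
Recurrence: m' = q*a - m,  q' = (d - m'^2)/q,  a' = floor((a_0 + m')/q').
  step 1: m=1, q=1, a=2
a_1 = 2*a_0 = 2, so the period closes here.
sqrt(2) = [1; 2]
Period length = 1

1


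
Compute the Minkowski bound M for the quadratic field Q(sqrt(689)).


d = 689, d mod 4 = 1, so disc(K) = d = 689; |disc(K)| = 689
Real quadratic field, so n = 2, s = r2 = 0, r1 = 2
M = (n!/n^n) * (4/pi)^s * sqrt(|disc(K)|) = (2!/2^2) * (4/pi)^0 * sqrt(689)
= 0.5 * 1.000000 * 26.248809
= 13.1244

13.1244


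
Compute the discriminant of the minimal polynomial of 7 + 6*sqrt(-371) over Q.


The element 7 + 6*sqrt(-371) has minimal polynomial:
x^2 - 14*x + 13405
Discriminant = (-14)^2 - 4*(13405)
= 196 - 53620
= -53424

-53424


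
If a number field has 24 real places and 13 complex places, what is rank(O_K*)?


By Dirichlet's unit theorem:
rank = r1 + r2 - 1
= 24 + 13 - 1
= 36

36


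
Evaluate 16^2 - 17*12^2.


x^2 - d*y^2
= 16^2 - 17*12^2
= 256 - 2448
= -2192

-2192


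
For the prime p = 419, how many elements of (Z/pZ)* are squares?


For prime p, the number of non-zero quadratic residues is (p-1)/2.
= (419-1)/2
= 209

209


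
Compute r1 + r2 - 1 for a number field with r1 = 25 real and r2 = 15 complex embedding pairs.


By Dirichlet's unit theorem:
rank = r1 + r2 - 1
= 25 + 15 - 1
= 39

39


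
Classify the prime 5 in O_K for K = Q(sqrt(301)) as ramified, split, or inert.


K = Q(sqrt(301)). Since d mod 4 = 1, disc(K) = 301.
Check p | disc: 301 mod 5 = 1.
p does not divide disc. Compute Legendre symbol (d/p):
1^((5-1)/2) mod 5 = 1
(d/p) = 1, so p splits: (p) = P*P' with e=1, f=1, g=2.
Therefore p is split.

split


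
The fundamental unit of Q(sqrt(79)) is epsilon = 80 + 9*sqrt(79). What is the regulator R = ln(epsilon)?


epsilon = 80 + 9*sqrt(79)
= 159.9937
R = ln(159.9937)
= 5.0751

5.0751


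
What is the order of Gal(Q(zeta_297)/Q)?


|Gal(Q(zeta_297)/Q)| = phi(297)
= 180

180


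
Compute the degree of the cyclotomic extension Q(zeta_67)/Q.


The degree equals Euler's totient phi(67).
67 = 67
phi(67) = 66

66


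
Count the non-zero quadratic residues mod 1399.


For prime p, the number of non-zero quadratic residues is (p-1)/2.
= (1399-1)/2
= 699

699


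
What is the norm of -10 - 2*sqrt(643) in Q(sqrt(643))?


N(a + b*sqrt(d)) = a^2 - d*b^2
= (-10)^2 - (643)*(-2)^2
= 100 - 2572
= -2472

-2472


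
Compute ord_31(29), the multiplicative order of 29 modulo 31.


We want ord_31(29), the smallest k >= 1 with 29^k = 1 mod 31.
n = 31 = 31, phi(31) = 30; the order divides phi(n).
Divisors of 30: 1, 2, 3, 5, 6, 10, 15, 30
Repeated squaring mod 31: 29^1 = 29, 29^2 = 4, 29^4 = 16, 29^8 = 8, 29^16 = 2
Test divisors in increasing order:
  k=1: 29^1 = 29 mod 31
  k=2: 29^2 = 4 mod 31
  k=3: 29^3 = 4 * 29 = 23 mod 31
  k=5: 29^5 = 16 * 29 = 30 mod 31
  k=6: 29^6 = 16 * 4 = 2 mod 31
  k=10: 29^10 = 8 * 4 = 1 mod 31  <- first divisor giving 1
Order = 10

10


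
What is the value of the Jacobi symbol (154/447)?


Compute (154/447) via quadratic reciprocity:
  pull out 2: (2/447) = +1  (since 447 mod 8 = 7)
  reciprocity: (77/447) -> +(447/77)
  reduce: (62/77)
  pull out 2: (2/77) = -1  (since 77 mod 8 = 5)
  reciprocity: (31/77) -> +(77/31)
  reduce: (15/31)
  reciprocity: (15/31) -> -(31/15)
  reduce: (1/15)
  (1/15) = 1
Product of signs = 1

1


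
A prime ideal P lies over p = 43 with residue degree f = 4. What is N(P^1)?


N(P^a) = p^(a*f)
= 43^(1*4)
= 43^4
= 3418801

3418801


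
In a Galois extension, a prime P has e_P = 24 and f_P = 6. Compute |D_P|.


|D_P| = e * f
= 24 * 6
= 144

144


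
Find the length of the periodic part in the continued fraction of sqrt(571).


Run the CF algorithm for sqrt(571).
a_0 = floor(sqrt(571)) = 23; set m_0=0, q_0=1.
Recurrence: m' = q*a - m,  q' = (d - m'^2)/q,  a' = floor((a_0 + m')/q').
  step 1: m=23, q=42, a=1
  step 2: m=19, q=5, a=8
  step 3: m=21, q=26, a=1
  step 4: m=5, q=21, a=1
  step 5: m=16, q=15, a=2
  step 6: m=14, q=25, a=1
  step 7: m=11, q=18, a=1
  step 8: m=7, q=29, a=1
  step 9: m=22, q=3, a=15
  step 10: m=23, q=14, a=3
  step 11: m=19, q=15, a=2
  step 12: m=11, q=30, a=1
  step 13: m=19, q=7, a=6
  step 14: m=23, q=6, a=7
  step 15: m=19, q=35, a=1
  step 16: m=16, q=9, a=4
  step 17: m=20, q=19, a=2
  step 18: m=18, q=13, a=3
  step 19: m=21, q=10, a=4
  step 20: m=19, q=21, a=2
  step 21: m=23, q=2, a=23
  step 22: m=23, q=21, a=2
  step 23: m=19, q=10, a=4
  step 24: m=21, q=13, a=3
  step 25: m=18, q=19, a=2
  step 26: m=20, q=9, a=4
  step 27: m=16, q=35, a=1
  step 28: m=19, q=6, a=7
  step 29: m=23, q=7, a=6
  step 30: m=19, q=30, a=1
  step 31: m=11, q=15, a=2
  step 32: m=19, q=14, a=3
  step 33: m=23, q=3, a=15
  step 34: m=22, q=29, a=1
  step 35: m=7, q=18, a=1
  step 36: m=11, q=25, a=1
  step 37: m=14, q=15, a=2
  step 38: m=16, q=21, a=1
  step 39: m=5, q=26, a=1
  step 40: m=21, q=5, a=8
  step 41: m=19, q=42, a=1
  step 42: m=23, q=1, a=46
a_42 = 2*a_0 = 46, so the period closes here.
sqrt(571) = [23; 1, 8, 1, 1, 2, 1, 1, 1, 15, 3, 2, 1, 6, 7, 1, 4, 2, 3, 4, 2, 23, 2, 4, 3, 2, 4, 1, 7, 6, 1, 2, 3, 15, 1, 1, 1, 2, 1, 1, 8, 1, 46]
Period length = 42

42


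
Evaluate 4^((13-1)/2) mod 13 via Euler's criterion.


p = 13 is prime and the exponent is (p-1)/2 = 6, so by Euler's criterion 4^6 = (4/13) = +1 or -1 mod 13.
Compute by square-and-multiply:
  6 = 4 + 2 (binary 110)
  Repeated squaring mod 13: 4^1 = 4, 4^2 = 3, 4^4 = 9
  4^6 = 4^4 * 4^2 = 9 * 3 mod 13
    9 * 3 = 27 = 1 mod 13
  4^6 = 1 mod 13
Result 1: 4 is a quadratic residue mod 13.
4^6 mod 13 = 1

1


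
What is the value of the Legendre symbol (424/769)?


p = 769 is prime, so compute (424/769) with the reciprocity algorithm (Jacobi-symbol steps: pull out 2s via (2/n), flip via reciprocity, reduce):
  pull out 2: (2/769) = +1  (since 769 mod 8 = 1)
  pull out 2: (2/769) = +1  (since 769 mod 8 = 1)
  pull out 2: (2/769) = +1  (since 769 mod 8 = 1)
  reciprocity: (53/769) -> +(769/53)
  reduce: (27/53)
  reciprocity: (27/53) -> +(53/27)
  reduce: (26/27)
  pull out 2: (2/27) = -1  (since 27 mod 8 = 3)
  reciprocity: (13/27) -> +(27/13)
  reduce: (1/13)
  (1/13) = 1
Product of signs = -1
(424/769) = -1

-1


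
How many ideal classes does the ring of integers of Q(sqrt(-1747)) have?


K = Q(sqrt(-1747)). d mod 4 = 1, so D = disc(K) = d = -1747
h(K) equals the number of primitive reduced positive-definite forms (a, b, c) = a*x^2 + b*x*y + c*y^2 with b^2 - 4ac = D,
where reduced means |b| <= a <= c, with b >= 0 whenever |b| = a or a = c, and primitive means gcd(a, b, c) = 1.
Reduced forces 3a^2 <= |D| = 1747, so 1 <= a <= 24; b must have the parity of D, and c = (b^2 - D)/(4a) must be an integer >= a.
Enumerate a = 1..24, b in [-a, a]:
  a=1: (1, 1, 437)  [1]
  a=2..16: none
  a=17: (17, -15, 29), (17, 15, 29)  [2]
  a=18: none
  a=19: (19, -1, 23), (19, 1, 23)  [2]
  a=20..24: none
Total reduced forms: 1 + 2 + 2 = 5
h = 5

5


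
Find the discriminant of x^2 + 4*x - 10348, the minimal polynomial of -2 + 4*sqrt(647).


The element -2 + 4*sqrt(647) has minimal polynomial:
x^2 + 4*x - 10348
Discriminant = (4)^2 - 4*(-10348)
= 16 + 41392
= 41408

41408


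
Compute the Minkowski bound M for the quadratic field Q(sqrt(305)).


d = 305, d mod 4 = 1, so disc(K) = d = 305; |disc(K)| = 305
Real quadratic field, so n = 2, s = r2 = 0, r1 = 2
M = (n!/n^n) * (4/pi)^s * sqrt(|disc(K)|) = (2!/2^2) * (4/pi)^0 * sqrt(305)
= 0.5 * 1.000000 * 17.464249
= 8.7321

8.7321


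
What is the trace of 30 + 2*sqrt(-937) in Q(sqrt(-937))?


Tr(a + b*sqrt(d)) = (a + b*sqrt(d)) + (a - b*sqrt(d)) = 2a
= 2 * (30)
= 60

60


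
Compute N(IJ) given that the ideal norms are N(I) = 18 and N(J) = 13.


N(IJ) = N(I) * N(J)
= 18 * 13
= 234

234


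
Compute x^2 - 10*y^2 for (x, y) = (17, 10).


x^2 - d*y^2
= 17^2 - 10*10^2
= 289 - 1000
= -711

-711


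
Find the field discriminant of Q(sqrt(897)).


For K = Q(sqrt(d)) with d squarefree: disc(K) = d if d = 1 mod 4, and disc(K) = 4d if d = 2 or 3 mod 4.
Here d = 897, and d mod 4 = 1.
d = 1 mod 4 (O_K = Z[(1+sqrt(d))/2]), so disc(K) = d = 897

897


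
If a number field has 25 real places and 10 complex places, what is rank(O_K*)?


By Dirichlet's unit theorem:
rank = r1 + r2 - 1
= 25 + 10 - 1
= 34

34


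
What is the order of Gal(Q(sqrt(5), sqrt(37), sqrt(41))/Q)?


The 3 square roots of distinct primes are multiplicatively independent over Q,
so [K:Q] = 2^3 and Gal(K/Q) is isomorphic to (Z/2Z)^3.
|Gal| = 2^3 = 8

8


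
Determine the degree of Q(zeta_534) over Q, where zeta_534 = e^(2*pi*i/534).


The degree equals Euler's totient phi(534).
534 = 2 * 3 * 89
phi(534) = 176

176


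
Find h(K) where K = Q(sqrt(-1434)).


K = Q(sqrt(-1434)). d mod 4 = 2, so D = disc(K) = 4d = -5736
h(K) equals the number of primitive reduced positive-definite forms (a, b, c) = a*x^2 + b*x*y + c*y^2 with b^2 - 4ac = D,
where reduced means |b| <= a <= c, with b >= 0 whenever |b| = a or a = c, and primitive means gcd(a, b, c) = 1.
Reduced forces 3a^2 <= |D| = 5736, so 1 <= a <= 43; b must have the parity of D, and c = (b^2 - D)/(4a) must be an integer >= a.
Enumerate a = 1..43, b in [-a, a]:
  a=1: (1, 0, 1434)  [1]
  a=2: (2, 0, 717)  [1]
  a=3: (3, 0, 478)  [1]
  a=4: none
  a=5: (5, -2, 287), (5, 2, 287)  [2]
  a=6: (6, 0, 239)  [1]
  a=7: (7, -2, 205), (7, 2, 205)  [2]
  a=8..9: none
  a=10: (10, -8, 145), (10, 8, 145)  [2]
  a=11..12: none
  a=13: (13, -6, 111), (13, 6, 111)  [2]
  a=14: (14, -12, 105), (14, 12, 105)  [2]
  a=15: (15, -12, 98), (15, 12, 98)  [2]
  a=16..20: none
  a=21: (21, -12, 70), (21, 12, 70)  [2]
  a=22..24: none
  a=25: (25, -8, 58), (25, 8, 58)  [2]
  a=26: (26, -20, 59), (26, 20, 59)  [2]
  a=27..28: none
  a=29: (29, -8, 50), (29, 8, 50)  [2]
  a=30: (30, -12, 49), (30, 12, 49)  [2]
  a=31..34: none
  a=35: (35, -12, 42), (35, -2, 41), (35, 2, 41), (35, 12, 42)  [4]
  a=36: none
  a=37: (37, -6, 39), (37, 6, 39)  [2]
  a=38..43: none
Total reduced forms: 1 + 1 + 1 + 2 + 1 + 2 + 2 + 2 + 2 + 2 + 2 + 2 + 2 + 2 + 2 + 4 + 2 = 32
h = 32

32


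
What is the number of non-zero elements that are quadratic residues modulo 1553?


For prime p, the number of non-zero quadratic residues is (p-1)/2.
= (1553-1)/2
= 776

776


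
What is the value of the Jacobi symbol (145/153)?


Compute (145/153) via quadratic reciprocity:
  reciprocity: (145/153) -> +(153/145)
  reduce: (8/145)
  pull out 2: (2/145) = +1  (since 145 mod 8 = 1)
  pull out 2: (2/145) = +1  (since 145 mod 8 = 1)
  pull out 2: (2/145) = +1  (since 145 mod 8 = 1)
  (1/145) = 1
Product of signs = 1

1


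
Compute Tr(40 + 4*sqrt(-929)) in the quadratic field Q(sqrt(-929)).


Tr(a + b*sqrt(d)) = (a + b*sqrt(d)) + (a - b*sqrt(d)) = 2a
= 2 * (40)
= 80

80


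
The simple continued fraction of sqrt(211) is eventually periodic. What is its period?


Run the CF algorithm for sqrt(211).
a_0 = floor(sqrt(211)) = 14; set m_0=0, q_0=1.
Recurrence: m' = q*a - m,  q' = (d - m'^2)/q,  a' = floor((a_0 + m')/q').
  step 1: m=14, q=15, a=1
  step 2: m=1, q=14, a=1
  step 3: m=13, q=3, a=9
  step 4: m=14, q=5, a=5
  step 5: m=11, q=18, a=1
  step 6: m=7, q=9, a=2
  step 7: m=11, q=10, a=2
  step 8: m=9, q=13, a=1
  step 9: m=4, q=15, a=1
  step 10: m=11, q=6, a=4
  step 11: m=13, q=7, a=3
  step 12: m=8, q=21, a=1
  step 13: m=13, q=2, a=13
  step 14: m=13, q=21, a=1
  step 15: m=8, q=7, a=3
  step 16: m=13, q=6, a=4
  step 17: m=11, q=15, a=1
  step 18: m=4, q=13, a=1
  step 19: m=9, q=10, a=2
  step 20: m=11, q=9, a=2
  step 21: m=7, q=18, a=1
  step 22: m=11, q=5, a=5
  step 23: m=14, q=3, a=9
  step 24: m=13, q=14, a=1
  step 25: m=1, q=15, a=1
  step 26: m=14, q=1, a=28
a_26 = 2*a_0 = 28, so the period closes here.
sqrt(211) = [14; 1, 1, 9, 5, 1, 2, 2, 1, 1, 4, 3, 1, 13, 1, 3, 4, 1, 1, 2, 2, 1, 5, 9, 1, 1, 28]
Period length = 26

26


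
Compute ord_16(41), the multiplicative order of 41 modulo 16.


We want ord_16(41), the smallest k >= 1 with 41^k = 1 mod 16.
n = 16 = 2^4, phi(16) = 8; the order divides phi(n).
Divisors of 8: 1, 2, 4, 8
Repeated squaring mod 16: 41^1 = 9, 41^2 = 1, 41^4 = 1, 41^8 = 1
Test divisors in increasing order:
  k=1: 41^1 = 9 mod 16
  k=2: 41^2 = 1 mod 16  <- first divisor giving 1
Order = 2

2


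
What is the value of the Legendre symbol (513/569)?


p = 569 is prime, so compute (513/569) with the reciprocity algorithm (Jacobi-symbol steps: pull out 2s via (2/n), flip via reciprocity, reduce):
  reciprocity: (513/569) -> +(569/513)
  reduce: (56/513)
  pull out 2: (2/513) = +1  (since 513 mod 8 = 1)
  pull out 2: (2/513) = +1  (since 513 mod 8 = 1)
  pull out 2: (2/513) = +1  (since 513 mod 8 = 1)
  reciprocity: (7/513) -> +(513/7)
  reduce: (2/7)
  pull out 2: (2/7) = +1  (since 7 mod 8 = 7)
  (1/7) = 1
Product of signs = 1
(513/569) = 1

1


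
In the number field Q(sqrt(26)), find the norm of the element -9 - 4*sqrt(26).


N(a + b*sqrt(d)) = a^2 - d*b^2
= (-9)^2 - (26)*(-4)^2
= 81 - 416
= -335

-335


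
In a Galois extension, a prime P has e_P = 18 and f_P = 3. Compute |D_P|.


|D_P| = e * f
= 18 * 3
= 54

54


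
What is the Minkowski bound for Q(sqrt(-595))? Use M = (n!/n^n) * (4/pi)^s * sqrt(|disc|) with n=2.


d = -595, d mod 4 = 1, so disc(K) = d = -595; |disc(K)| = 595
Imaginary quadratic field, so n = 2, s = r2 = 1, r1 = 0
M = (n!/n^n) * (4/pi)^s * sqrt(|disc(K)|) = (2!/2^2) * (4/pi)^1 * sqrt(595)
= 0.5 * 1.273240 * 24.392622
= 15.5288

15.5288


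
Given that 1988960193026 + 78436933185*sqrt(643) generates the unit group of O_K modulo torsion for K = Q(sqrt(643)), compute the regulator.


epsilon = 1988960193026 + 78436933185*sqrt(643)
= 3.9779e+12
R = ln(3.9779e+12)
= 29.0118

29.0118


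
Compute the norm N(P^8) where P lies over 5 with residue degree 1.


N(P^a) = p^(a*f)
= 5^(8*1)
= 5^8
= 390625

390625


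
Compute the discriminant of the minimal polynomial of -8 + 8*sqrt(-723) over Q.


The element -8 + 8*sqrt(-723) has minimal polynomial:
x^2 + 16*x + 46336
Discriminant = (16)^2 - 4*(46336)
= 256 - 185344
= -185088

-185088


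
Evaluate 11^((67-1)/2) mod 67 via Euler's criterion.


p = 67 is prime and the exponent is (p-1)/2 = 33, so by Euler's criterion 11^33 = (11/67) = +1 or -1 mod 67.
Compute by square-and-multiply:
  33 = 32 + 1 (binary 100001)
  Repeated squaring mod 67: 11^1 = 11, 11^2 = 54, 11^4 = 35, 11^8 = 19, 11^16 = 26, 11^32 = 6
  11^33 = 11^32 * 11^1 = 6 * 11 mod 67
    6 * 11 = 66 = 66 mod 67
  11^33 = 66 mod 67
Result 66 = p - 1 = -1 mod 67: 11 is a quadratic non-residue mod 67. As a residue in [0, p-1] the value is 66.
11^33 mod 67 = 66

66


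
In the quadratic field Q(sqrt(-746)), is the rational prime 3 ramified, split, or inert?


K = Q(sqrt(-746)). Since d mod 4 = 2, disc(K) = -2984.
Check p | disc: -2984 mod 3 = 1.
p does not divide disc. Compute Legendre symbol (d/p):
1^((3-1)/2) mod 3 = 1
(d/p) = 1, so p splits: (p) = P*P' with e=1, f=1, g=2.
Therefore p is split.

split


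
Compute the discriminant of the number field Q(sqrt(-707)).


For K = Q(sqrt(d)) with d squarefree: disc(K) = d if d = 1 mod 4, and disc(K) = 4d if d = 2 or 3 mod 4.
Here d = -707, and d mod 4 = 1.
d = 1 mod 4 (O_K = Z[(1+sqrt(d))/2]), so disc(K) = d = -707

-707


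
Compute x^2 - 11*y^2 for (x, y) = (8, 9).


x^2 - d*y^2
= 8^2 - 11*9^2
= 64 - 891
= -827

-827


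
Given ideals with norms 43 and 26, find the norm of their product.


N(IJ) = N(I) * N(J)
= 43 * 26
= 1118

1118


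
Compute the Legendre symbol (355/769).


p = 769 is prime, so compute (355/769) with the reciprocity algorithm (Jacobi-symbol steps: pull out 2s via (2/n), flip via reciprocity, reduce):
  reciprocity: (355/769) -> +(769/355)
  reduce: (59/355)
  reciprocity: (59/355) -> -(355/59)
  reduce: (1/59)
  (1/59) = 1
Product of signs = -1
(355/769) = -1

-1


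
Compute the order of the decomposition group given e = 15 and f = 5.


|D_P| = e * f
= 15 * 5
= 75

75


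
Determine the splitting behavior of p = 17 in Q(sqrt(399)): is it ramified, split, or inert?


K = Q(sqrt(399)). Since d mod 4 = 3, disc(K) = 1596.
Check p | disc: 1596 mod 17 = 15.
p does not divide disc. Compute Legendre symbol (d/p):
8^((17-1)/2) mod 17 = 1
(d/p) = 1, so p splits: (p) = P*P' with e=1, f=1, g=2.
Therefore p is split.

split


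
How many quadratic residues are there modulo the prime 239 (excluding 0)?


For prime p, the number of non-zero quadratic residues is (p-1)/2.
= (239-1)/2
= 119

119


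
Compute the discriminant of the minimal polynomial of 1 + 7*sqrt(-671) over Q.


The element 1 + 7*sqrt(-671) has minimal polynomial:
x^2 - 2*x + 32880
Discriminant = (-2)^2 - 4*(32880)
= 4 - 131520
= -131516

-131516


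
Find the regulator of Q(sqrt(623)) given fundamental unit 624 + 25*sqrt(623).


epsilon = 624 + 25*sqrt(623)
= 1247.9992
R = ln(1247.9992)
= 7.1293

7.1293


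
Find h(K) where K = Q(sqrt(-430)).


K = Q(sqrt(-430)). d mod 4 = 2, so D = disc(K) = 4d = -1720
h(K) equals the number of primitive reduced positive-definite forms (a, b, c) = a*x^2 + b*x*y + c*y^2 with b^2 - 4ac = D,
where reduced means |b| <= a <= c, with b >= 0 whenever |b| = a or a = c, and primitive means gcd(a, b, c) = 1.
Reduced forces 3a^2 <= |D| = 1720, so 1 <= a <= 23; b must have the parity of D, and c = (b^2 - D)/(4a) must be an integer >= a.
Enumerate a = 1..23, b in [-a, a]:
  a=1: (1, 0, 430)  [1]
  a=2: (2, 0, 215)  [1]
  a=3..4: none
  a=5: (5, 0, 86)  [1]
  a=6: none
  a=7: (7, -4, 62), (7, 4, 62)  [2]
  a=8..9: none
  a=10: (10, 0, 43)  [1]
  a=11..12: none
  a=13: (13, -10, 35), (13, 10, 35)  [2]
  a=14: (14, -4, 31), (14, 4, 31)  [2]
  a=15..18: none
  a=19: (19, -16, 26), (19, 16, 26)  [2]
  a=20..23: none
Total reduced forms: 1 + 1 + 1 + 2 + 1 + 2 + 2 + 2 = 12
h = 12

12


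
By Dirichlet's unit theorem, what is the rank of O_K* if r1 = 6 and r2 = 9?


By Dirichlet's unit theorem:
rank = r1 + r2 - 1
= 6 + 9 - 1
= 14

14


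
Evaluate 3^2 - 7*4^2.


x^2 - d*y^2
= 3^2 - 7*4^2
= 9 - 112
= -103

-103


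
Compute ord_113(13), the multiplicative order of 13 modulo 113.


We want ord_113(13), the smallest k >= 1 with 13^k = 1 mod 113.
n = 113 = 113, phi(113) = 112; the order divides phi(n).
Divisors of 112: 1, 2, 4, 7, 8, 14, 16, 28, 56, 112
Repeated squaring mod 113: 13^1 = 13, 13^2 = 56, 13^4 = 85, 13^8 = 106, 13^16 = 49, 13^32 = 28, 13^64 = 106
Test divisors in increasing order:
  k=1: 13^1 = 13 mod 113
  k=2: 13^2 = 56 mod 113
  k=4: 13^4 = 85 mod 113
  k=7: 13^7 = 85 * 56 * 13 = 69 mod 113
  k=8: 13^8 = 106 mod 113
  k=14: 13^14 = 106 * 85 * 56 = 15 mod 113
  k=16: 13^16 = 49 mod 113
  k=28: 13^28 = 49 * 106 * 85 = 112 mod 113
  k=56: 13^56 = 28 * 49 * 106 = 1 mod 113  <- first divisor giving 1
Order = 56

56


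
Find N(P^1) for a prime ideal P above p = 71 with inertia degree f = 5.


N(P^a) = p^(a*f)
= 71^(1*5)
= 71^5
= 1804229351

1804229351


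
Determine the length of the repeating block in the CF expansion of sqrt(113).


Run the CF algorithm for sqrt(113).
a_0 = floor(sqrt(113)) = 10; set m_0=0, q_0=1.
Recurrence: m' = q*a - m,  q' = (d - m'^2)/q,  a' = floor((a_0 + m')/q').
  step 1: m=10, q=13, a=1
  step 2: m=3, q=8, a=1
  step 3: m=5, q=11, a=1
  step 4: m=6, q=7, a=2
  step 5: m=8, q=7, a=2
  step 6: m=6, q=11, a=1
  step 7: m=5, q=8, a=1
  step 8: m=3, q=13, a=1
  step 9: m=10, q=1, a=20
a_9 = 2*a_0 = 20, so the period closes here.
sqrt(113) = [10; 1, 1, 1, 2, 2, 1, 1, 1, 20]
Period length = 9

9


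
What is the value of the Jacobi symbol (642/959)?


Compute (642/959) via quadratic reciprocity:
  pull out 2: (2/959) = +1  (since 959 mod 8 = 7)
  reciprocity: (321/959) -> +(959/321)
  reduce: (317/321)
  reciprocity: (317/321) -> +(321/317)
  reduce: (4/317)
  pull out 2: (2/317) = -1  (since 317 mod 8 = 5)
  pull out 2: (2/317) = -1  (since 317 mod 8 = 5)
  (1/317) = 1
Product of signs = 1

1


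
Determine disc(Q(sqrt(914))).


For K = Q(sqrt(d)) with d squarefree: disc(K) = d if d = 1 mod 4, and disc(K) = 4d if d = 2 or 3 mod 4.
Here d = 914, and d mod 4 = 2.
d = 2 mod 4, not 1 (O_K = Z[sqrt(d)]), so disc(K) = 4d = 4 * (914) = 3656

3656


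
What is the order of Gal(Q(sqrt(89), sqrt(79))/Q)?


The 2 square roots of distinct primes are multiplicatively independent over Q,
so [K:Q] = 2^2 and Gal(K/Q) is isomorphic to (Z/2Z)^2.
|Gal| = 2^2 = 4

4


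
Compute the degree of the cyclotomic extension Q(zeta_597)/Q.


The degree equals Euler's totient phi(597).
597 = 3 * 199
phi(597) = 396

396


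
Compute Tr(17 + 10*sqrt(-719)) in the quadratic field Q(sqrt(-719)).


Tr(a + b*sqrt(d)) = (a + b*sqrt(d)) + (a - b*sqrt(d)) = 2a
= 2 * (17)
= 34

34


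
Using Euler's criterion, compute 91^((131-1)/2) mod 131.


p = 131 is prime and the exponent is (p-1)/2 = 65, so by Euler's criterion 91^65 = (91/131) = +1 or -1 mod 131.
Compute by square-and-multiply:
  65 = 64 + 1 (binary 1000001)
  Repeated squaring mod 131: 91^1 = 91, 91^2 = 28, 91^4 = 129, 91^8 = 4, 91^16 = 16, 91^32 = 125, 91^64 = 36
  91^65 = 91^64 * 91^1 = 36 * 91 mod 131
    36 * 91 = 3276 = 1 mod 131
  91^65 = 1 mod 131
Result 1: 91 is a quadratic residue mod 131.
91^65 mod 131 = 1

1


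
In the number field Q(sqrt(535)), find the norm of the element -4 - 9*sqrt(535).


N(a + b*sqrt(d)) = a^2 - d*b^2
= (-4)^2 - (535)*(-9)^2
= 16 - 43335
= -43319

-43319


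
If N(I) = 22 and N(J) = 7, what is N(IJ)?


N(IJ) = N(I) * N(J)
= 22 * 7
= 154

154


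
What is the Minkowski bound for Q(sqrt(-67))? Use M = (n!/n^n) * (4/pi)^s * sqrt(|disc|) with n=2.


d = -67, d mod 4 = 1, so disc(K) = d = -67; |disc(K)| = 67
Imaginary quadratic field, so n = 2, s = r2 = 1, r1 = 0
M = (n!/n^n) * (4/pi)^s * sqrt(|disc(K)|) = (2!/2^2) * (4/pi)^1 * sqrt(67)
= 0.5 * 1.273240 * 8.185353
= 5.2110

5.2110


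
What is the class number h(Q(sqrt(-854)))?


K = Q(sqrt(-854)). d mod 4 = 2, so D = disc(K) = 4d = -3416
h(K) equals the number of primitive reduced positive-definite forms (a, b, c) = a*x^2 + b*x*y + c*y^2 with b^2 - 4ac = D,
where reduced means |b| <= a <= c, with b >= 0 whenever |b| = a or a = c, and primitive means gcd(a, b, c) = 1.
Reduced forces 3a^2 <= |D| = 3416, so 1 <= a <= 33; b must have the parity of D, and c = (b^2 - D)/(4a) must be an integer >= a.
Enumerate a = 1..33, b in [-a, a]:
  a=1: (1, 0, 854)  [1]
  a=2: (2, 0, 427)  [1]
  a=3: (3, -2, 285), (3, 2, 285)  [2]
  a=4: none
  a=5: (5, -2, 171), (5, 2, 171)  [2]
  a=6: (6, -4, 143), (6, 4, 143)  [2]
  a=7: (7, 0, 122)  [1]
  a=8: none
  a=9: (9, -2, 95), (9, 2, 95)  [2]
  a=10: (10, -8, 87), (10, 8, 87)  [2]
  a=11: (11, -4, 78), (11, 4, 78)  [2]
  a=12: none
  a=13: (13, -4, 66), (13, 4, 66)  [2]
  a=14: (14, 0, 61)  [1]
  a=15: (15, -8, 58), (15, -2, 57), (15, 2, 57), (15, 8, 58)  [4]
  a=16: none
  a=17: (17, -16, 54), (17, 16, 54)  [2]
  a=18: (18, -16, 51), (18, 16, 51)  [2]
  a=19: (19, -2, 45), (19, 2, 45)  [2]
  a=20: none
  a=21: (21, -14, 43), (21, 14, 43)  [2]
  a=22: (22, -4, 39), (22, 4, 39)  [2]
  a=23..24: none
  a=25: (25, -22, 39), (25, 22, 39)  [2]
  a=26: (26, -4, 33), (26, 4, 33)  [2]
  a=27: (27, -16, 34), (27, 16, 34)  [2]
  a=28: none
  a=29: (29, -8, 30), (29, 8, 30)  [2]
  a=30: (30, -28, 35), (30, 28, 35)  [2]
  a=31: (31, -26, 33), (31, 26, 33)  [2]
  a=32..33: none
Total reduced forms: 1 + 1 + 2 + 2 + 2 + 1 + 2 + 2 + 2 + 2 + 1 + 4 + 2 + 2 + 2 + 2 + 2 + 2 + 2 + 2 + 2 + 2 + 2 = 44
h = 44

44


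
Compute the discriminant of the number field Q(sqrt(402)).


For K = Q(sqrt(d)) with d squarefree: disc(K) = d if d = 1 mod 4, and disc(K) = 4d if d = 2 or 3 mod 4.
Here d = 402, and d mod 4 = 2.
d = 2 mod 4, not 1 (O_K = Z[sqrt(d)]), so disc(K) = 4d = 4 * (402) = 1608

1608


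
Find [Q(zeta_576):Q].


The degree equals Euler's totient phi(576).
576 = 2^6 * 3^2
phi(576) = 192

192


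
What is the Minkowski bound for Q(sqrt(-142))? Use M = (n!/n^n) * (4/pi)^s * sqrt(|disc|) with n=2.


d = -142, d mod 4 = 2, so disc(K) = 4d = -568; |disc(K)| = 568
Imaginary quadratic field, so n = 2, s = r2 = 1, r1 = 0
M = (n!/n^n) * (4/pi)^s * sqrt(|disc(K)|) = (2!/2^2) * (4/pi)^1 * sqrt(568)
= 0.5 * 1.273240 * 23.832751
= 15.1724

15.1724


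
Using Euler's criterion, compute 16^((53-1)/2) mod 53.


p = 53 is prime and the exponent is (p-1)/2 = 26, so by Euler's criterion 16^26 = (16/53) = +1 or -1 mod 53.
Compute by square-and-multiply:
  26 = 16 + 8 + 2 (binary 11010)
  Repeated squaring mod 53: 16^1 = 16, 16^2 = 44, 16^4 = 28, 16^8 = 42, 16^16 = 15
  16^26 = 16^16 * 16^8 * 16^2 = 15 * 42 * 44 mod 53
    15 * 42 = 630 = 47 mod 53
    47 * 44 = 2068 = 1 mod 53
  16^26 = 1 mod 53
Result 1: 16 is a quadratic residue mod 53.
16^26 mod 53 = 1

1


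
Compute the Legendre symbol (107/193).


p = 193 is prime, so compute (107/193) with the reciprocity algorithm (Jacobi-symbol steps: pull out 2s via (2/n), flip via reciprocity, reduce):
  reciprocity: (107/193) -> +(193/107)
  reduce: (86/107)
  pull out 2: (2/107) = -1  (since 107 mod 8 = 3)
  reciprocity: (43/107) -> -(107/43)
  reduce: (21/43)
  reciprocity: (21/43) -> +(43/21)
  reduce: (1/21)
  (1/21) = 1
Product of signs = 1
(107/193) = 1

1


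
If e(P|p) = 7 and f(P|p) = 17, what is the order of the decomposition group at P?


|D_P| = e * f
= 7 * 17
= 119

119


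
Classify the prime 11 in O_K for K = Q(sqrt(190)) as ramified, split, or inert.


K = Q(sqrt(190)). Since d mod 4 = 2, disc(K) = 760.
Check p | disc: 760 mod 11 = 1.
p does not divide disc. Compute Legendre symbol (d/p):
3^((11-1)/2) mod 11 = 1
(d/p) = 1, so p splits: (p) = P*P' with e=1, f=1, g=2.
Therefore p is split.

split


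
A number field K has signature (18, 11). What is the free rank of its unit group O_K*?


By Dirichlet's unit theorem:
rank = r1 + r2 - 1
= 18 + 11 - 1
= 28

28


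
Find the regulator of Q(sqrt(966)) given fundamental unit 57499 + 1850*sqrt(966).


epsilon = 57499 + 1850*sqrt(966)
= 114998.0000
R = ln(114998.0000)
= 11.6527

11.6527


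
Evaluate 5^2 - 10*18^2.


x^2 - d*y^2
= 5^2 - 10*18^2
= 25 - 3240
= -3215

-3215


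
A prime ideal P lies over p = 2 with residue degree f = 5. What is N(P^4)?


N(P^a) = p^(a*f)
= 2^(4*5)
= 2^20
= 1048576

1048576


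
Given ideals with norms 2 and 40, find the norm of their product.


N(IJ) = N(I) * N(J)
= 2 * 40
= 80

80


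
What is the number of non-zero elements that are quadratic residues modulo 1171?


For prime p, the number of non-zero quadratic residues is (p-1)/2.
= (1171-1)/2
= 585

585


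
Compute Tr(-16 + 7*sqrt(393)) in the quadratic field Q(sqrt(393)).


Tr(a + b*sqrt(d)) = (a + b*sqrt(d)) + (a - b*sqrt(d)) = 2a
= 2 * (-16)
= -32

-32


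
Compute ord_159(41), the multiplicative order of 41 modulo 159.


We want ord_159(41), the smallest k >= 1 with 41^k = 1 mod 159.
n = 159 = 3 * 53, phi(159) = 104; the order divides phi(n).
Divisors of 104: 1, 2, 4, 8, 13, 26, 52, 104
Repeated squaring mod 159: 41^1 = 41, 41^2 = 91, 41^4 = 13, 41^8 = 10, 41^16 = 100, 41^32 = 142, 41^64 = 130
Test divisors in increasing order:
  k=1: 41^1 = 41 mod 159
  k=2: 41^2 = 91 mod 159
  k=4: 41^4 = 13 mod 159
  k=8: 41^8 = 10 mod 159
  k=13: 41^13 = 10 * 13 * 41 = 83 mod 159
  k=26: 41^26 = 100 * 10 * 91 = 52 mod 159
  k=52: 41^52 = 142 * 100 * 13 = 1 mod 159  <- first divisor giving 1
Order = 52

52


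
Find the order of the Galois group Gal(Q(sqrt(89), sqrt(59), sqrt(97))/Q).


The 3 square roots of distinct primes are multiplicatively independent over Q,
so [K:Q] = 2^3 and Gal(K/Q) is isomorphic to (Z/2Z)^3.
|Gal| = 2^3 = 8

8


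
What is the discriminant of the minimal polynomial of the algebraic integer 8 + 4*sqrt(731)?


The element 8 + 4*sqrt(731) has minimal polynomial:
x^2 - 16*x - 11632
Discriminant = (-16)^2 - 4*(-11632)
= 256 + 46528
= 46784

46784


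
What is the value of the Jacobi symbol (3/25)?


Compute (3/25) via quadratic reciprocity:
  reciprocity: (3/25) -> +(25/3)
  reduce: (1/3)
  (1/3) = 1
Product of signs = 1

1


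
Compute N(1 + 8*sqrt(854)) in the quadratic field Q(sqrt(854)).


N(a + b*sqrt(d)) = a^2 - d*b^2
= (1)^2 - (854)*(8)^2
= 1 - 54656
= -54655

-54655


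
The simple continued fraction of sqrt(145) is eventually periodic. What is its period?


Run the CF algorithm for sqrt(145).
a_0 = floor(sqrt(145)) = 12; set m_0=0, q_0=1.
Recurrence: m' = q*a - m,  q' = (d - m'^2)/q,  a' = floor((a_0 + m')/q').
  step 1: m=12, q=1, a=24
a_1 = 2*a_0 = 24, so the period closes here.
sqrt(145) = [12; 24]
Period length = 1

1


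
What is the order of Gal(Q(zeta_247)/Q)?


|Gal(Q(zeta_247)/Q)| = phi(247)
= 216

216


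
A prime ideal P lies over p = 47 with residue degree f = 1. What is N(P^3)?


N(P^a) = p^(a*f)
= 47^(3*1)
= 47^3
= 103823

103823


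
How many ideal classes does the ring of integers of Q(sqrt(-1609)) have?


K = Q(sqrt(-1609)). d mod 4 = 3, so D = disc(K) = 4d = -6436
h(K) equals the number of primitive reduced positive-definite forms (a, b, c) = a*x^2 + b*x*y + c*y^2 with b^2 - 4ac = D,
where reduced means |b| <= a <= c, with b >= 0 whenever |b| = a or a = c, and primitive means gcd(a, b, c) = 1.
Reduced forces 3a^2 <= |D| = 6436, so 1 <= a <= 46; b must have the parity of D, and c = (b^2 - D)/(4a) must be an integer >= a.
Enumerate a = 1..46, b in [-a, a]:
  a=1: (1, 0, 1609)  [1]
  a=2: (2, 2, 805)  [1]
  a=3..4: none
  a=5: (5, -2, 322), (5, 2, 322)  [2]
  a=6: none
  a=7: (7, -2, 230), (7, 2, 230)  [2]
  a=8..9: none
  a=10: (10, -2, 161), (10, 2, 161)  [2]
  a=11..12: none
  a=13: (13, -8, 125), (13, 8, 125)  [2]
  a=14: (14, -2, 115), (14, 2, 115)  [2]
  a=15..18: none
  a=19: (19, -10, 86), (19, 10, 86)  [2]
  a=20..22: none
  a=23: (23, -2, 70), (23, 2, 70)  [2]
  a=24: none
  a=25: (25, -8, 65), (25, 8, 65)  [2]
  a=26: (26, -18, 65), (26, 18, 65)  [2]
  a=27..34: none
  a=35: (35, -12, 47), (35, -2, 46), (35, 2, 46), (35, 12, 47)  [4]
  a=36..37: none
  a=38: (38, -10, 43), (38, 10, 43)  [2]
  a=39..40: none
  a=41: (41, -40, 49), (41, 40, 49)  [2]
  a=42..46: none
Total reduced forms: 1 + 1 + 2 + 2 + 2 + 2 + 2 + 2 + 2 + 2 + 2 + 4 + 2 + 2 = 28
h = 28

28


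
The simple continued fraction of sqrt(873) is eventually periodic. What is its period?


Run the CF algorithm for sqrt(873).
a_0 = floor(sqrt(873)) = 29; set m_0=0, q_0=1.
Recurrence: m' = q*a - m,  q' = (d - m'^2)/q,  a' = floor((a_0 + m')/q').
  step 1: m=29, q=32, a=1
  step 2: m=3, q=27, a=1
  step 3: m=24, q=11, a=4
  step 4: m=20, q=43, a=1
  step 5: m=23, q=8, a=6
  step 6: m=25, q=31, a=1
  step 7: m=6, q=27, a=1
  step 8: m=21, q=16, a=3
  step 9: m=27, q=9, a=6
  step 10: m=27, q=16, a=3
  step 11: m=21, q=27, a=1
  step 12: m=6, q=31, a=1
  step 13: m=25, q=8, a=6
  step 14: m=23, q=43, a=1
  step 15: m=20, q=11, a=4
  step 16: m=24, q=27, a=1
  step 17: m=3, q=32, a=1
  step 18: m=29, q=1, a=58
a_18 = 2*a_0 = 58, so the period closes here.
sqrt(873) = [29; 1, 1, 4, 1, 6, 1, 1, 3, 6, 3, 1, 1, 6, 1, 4, 1, 1, 58]
Period length = 18

18


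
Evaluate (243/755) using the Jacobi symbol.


Compute (243/755) via quadratic reciprocity:
  reciprocity: (243/755) -> -(755/243)
  reduce: (26/243)
  pull out 2: (2/243) = -1  (since 243 mod 8 = 3)
  reciprocity: (13/243) -> +(243/13)
  reduce: (9/13)
  reciprocity: (9/13) -> +(13/9)
  reduce: (4/9)
  pull out 2: (2/9) = +1  (since 9 mod 8 = 1)
  pull out 2: (2/9) = +1  (since 9 mod 8 = 1)
  (1/9) = 1
Product of signs = 1

1


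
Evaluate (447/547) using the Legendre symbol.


p = 547 is prime, so compute (447/547) with the reciprocity algorithm (Jacobi-symbol steps: pull out 2s via (2/n), flip via reciprocity, reduce):
  reciprocity: (447/547) -> -(547/447)
  reduce: (100/447)
  pull out 2: (2/447) = +1  (since 447 mod 8 = 7)
  pull out 2: (2/447) = +1  (since 447 mod 8 = 7)
  reciprocity: (25/447) -> +(447/25)
  reduce: (22/25)
  pull out 2: (2/25) = +1  (since 25 mod 8 = 1)
  reciprocity: (11/25) -> +(25/11)
  reduce: (3/11)
  reciprocity: (3/11) -> -(11/3)
  reduce: (2/3)
  pull out 2: (2/3) = -1  (since 3 mod 8 = 3)
  (1/3) = 1
Product of signs = -1
(447/547) = -1

-1


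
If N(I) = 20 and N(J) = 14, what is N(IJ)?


N(IJ) = N(I) * N(J)
= 20 * 14
= 280

280


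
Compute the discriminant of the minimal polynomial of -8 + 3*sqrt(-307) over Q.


The element -8 + 3*sqrt(-307) has minimal polynomial:
x^2 + 16*x + 2827
Discriminant = (16)^2 - 4*(2827)
= 256 - 11308
= -11052

-11052


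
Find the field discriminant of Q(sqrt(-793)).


For K = Q(sqrt(d)) with d squarefree: disc(K) = d if d = 1 mod 4, and disc(K) = 4d if d = 2 or 3 mod 4.
Here d = -793, and d mod 4 = 3.
d = 3 mod 4, not 1 (O_K = Z[sqrt(d)]), so disc(K) = 4d = 4 * (-793) = -3172

-3172


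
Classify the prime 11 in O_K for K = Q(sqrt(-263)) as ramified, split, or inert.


K = Q(sqrt(-263)). Since d mod 4 = 1, disc(K) = -263.
Check p | disc: -263 mod 11 = 1.
p does not divide disc. Compute Legendre symbol (d/p):
1^((11-1)/2) mod 11 = 1
(d/p) = 1, so p splits: (p) = P*P' with e=1, f=1, g=2.
Therefore p is split.

split


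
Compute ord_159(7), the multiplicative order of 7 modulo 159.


We want ord_159(7), the smallest k >= 1 with 7^k = 1 mod 159.
n = 159 = 3 * 53, phi(159) = 104; the order divides phi(n).
Divisors of 104: 1, 2, 4, 8, 13, 26, 52, 104
Repeated squaring mod 159: 7^1 = 7, 7^2 = 49, 7^4 = 16, 7^8 = 97, 7^16 = 28, 7^32 = 148, 7^64 = 121
Test divisors in increasing order:
  k=1: 7^1 = 7 mod 159
  k=2: 7^2 = 49 mod 159
  k=4: 7^4 = 16 mod 159
  k=8: 7^8 = 97 mod 159
  k=13: 7^13 = 97 * 16 * 7 = 52 mod 159
  k=26: 7^26 = 28 * 97 * 49 = 1 mod 159  <- first divisor giving 1
Order = 26

26


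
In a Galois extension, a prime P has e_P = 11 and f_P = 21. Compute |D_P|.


|D_P| = e * f
= 11 * 21
= 231

231


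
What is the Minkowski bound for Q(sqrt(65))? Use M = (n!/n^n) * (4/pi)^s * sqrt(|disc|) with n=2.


d = 65, d mod 4 = 1, so disc(K) = d = 65; |disc(K)| = 65
Real quadratic field, so n = 2, s = r2 = 0, r1 = 2
M = (n!/n^n) * (4/pi)^s * sqrt(|disc(K)|) = (2!/2^2) * (4/pi)^0 * sqrt(65)
= 0.5 * 1.000000 * 8.062258
= 4.0311

4.0311


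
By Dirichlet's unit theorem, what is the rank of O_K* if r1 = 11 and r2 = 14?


By Dirichlet's unit theorem:
rank = r1 + r2 - 1
= 11 + 14 - 1
= 24

24


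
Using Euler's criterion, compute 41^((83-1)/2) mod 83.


p = 83 is prime and the exponent is (p-1)/2 = 41, so by Euler's criterion 41^41 = (41/83) = +1 or -1 mod 83.
Compute by square-and-multiply:
  41 = 32 + 8 + 1 (binary 101001)
  Repeated squaring mod 83: 41^1 = 41, 41^2 = 21, 41^4 = 26, 41^8 = 12, 41^16 = 61, 41^32 = 69
  41^41 = 41^32 * 41^8 * 41^1 = 69 * 12 * 41 mod 83
    69 * 12 = 828 = 81 mod 83
    81 * 41 = 3321 = 1 mod 83
  41^41 = 1 mod 83
Result 1: 41 is a quadratic residue mod 83.
41^41 mod 83 = 1

1


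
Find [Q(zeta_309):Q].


The degree equals Euler's totient phi(309).
309 = 3 * 103
phi(309) = 204

204


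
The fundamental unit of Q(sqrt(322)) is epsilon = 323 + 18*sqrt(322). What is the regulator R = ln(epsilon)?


epsilon = 323 + 18*sqrt(322)
= 645.9985
R = ln(645.9985)
= 6.4708

6.4708


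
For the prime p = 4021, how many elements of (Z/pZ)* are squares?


For prime p, the number of non-zero quadratic residues is (p-1)/2.
= (4021-1)/2
= 2010

2010


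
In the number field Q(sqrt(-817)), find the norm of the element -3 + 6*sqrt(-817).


N(a + b*sqrt(d)) = a^2 - d*b^2
= (-3)^2 - (-817)*(6)^2
= 9 + 29412
= 29421

29421


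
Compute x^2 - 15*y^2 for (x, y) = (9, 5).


x^2 - d*y^2
= 9^2 - 15*5^2
= 81 - 375
= -294

-294


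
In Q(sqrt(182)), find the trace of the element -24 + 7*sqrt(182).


Tr(a + b*sqrt(d)) = (a + b*sqrt(d)) + (a - b*sqrt(d)) = 2a
= 2 * (-24)
= -48

-48


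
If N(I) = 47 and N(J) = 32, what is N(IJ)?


N(IJ) = N(I) * N(J)
= 47 * 32
= 1504

1504


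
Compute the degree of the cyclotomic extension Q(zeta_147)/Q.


The degree equals Euler's totient phi(147).
147 = 3 * 7^2
phi(147) = 84

84
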